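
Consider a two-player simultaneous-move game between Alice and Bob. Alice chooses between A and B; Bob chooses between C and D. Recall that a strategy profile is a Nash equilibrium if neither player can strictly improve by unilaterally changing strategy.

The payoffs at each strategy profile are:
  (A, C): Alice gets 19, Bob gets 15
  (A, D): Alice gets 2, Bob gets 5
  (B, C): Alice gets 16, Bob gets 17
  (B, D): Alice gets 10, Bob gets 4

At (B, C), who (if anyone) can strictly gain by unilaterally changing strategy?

Alice

Alice at (B, C) earns 16; deviating to A yields 19 — a strict improvement.
Bob earns 17; deviating to D yields 4 — not better.
Only Alice has a strictly profitable deviation.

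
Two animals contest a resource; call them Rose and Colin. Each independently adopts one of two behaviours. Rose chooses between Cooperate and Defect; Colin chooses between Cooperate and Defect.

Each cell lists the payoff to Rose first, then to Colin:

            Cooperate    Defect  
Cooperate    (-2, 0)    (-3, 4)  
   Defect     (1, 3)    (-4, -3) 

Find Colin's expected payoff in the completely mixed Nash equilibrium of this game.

6/5

First find x, the probability Rose plays Cooperate, from Colin's indifference between Cooperate and Defect: 3(1−x) = 4x − 3(1−x), giving x = 3/5.
Since Colin is indifferent in equilibrium, Colin's expected payoff equals the payoff from either column against (3/5, 2/5). Using Cooperate: 3(2/5) = 6/5.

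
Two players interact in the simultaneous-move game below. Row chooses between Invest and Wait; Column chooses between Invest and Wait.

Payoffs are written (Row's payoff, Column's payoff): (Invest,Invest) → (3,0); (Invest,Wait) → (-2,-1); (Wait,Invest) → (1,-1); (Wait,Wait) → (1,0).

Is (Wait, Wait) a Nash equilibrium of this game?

At (Wait, Wait), Row earns 1; switching to Invest would give -2, so Row has no profitable deviation.
Column earns 0; switching to Invest would give -1, so Column has no profitable deviation.
Neither player can gain by a unilateral deviation, so this profile is a Nash equilibrium.

Yes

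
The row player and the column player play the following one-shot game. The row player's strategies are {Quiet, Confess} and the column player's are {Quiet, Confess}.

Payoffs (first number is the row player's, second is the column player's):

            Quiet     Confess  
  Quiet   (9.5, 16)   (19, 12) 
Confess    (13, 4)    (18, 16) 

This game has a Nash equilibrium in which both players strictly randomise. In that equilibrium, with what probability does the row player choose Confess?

Let p be the probability that the row player plays Quiet. In a completely mixed equilibrium, the column player must be indifferent between Quiet and Confess.
The column player's expected payoff from Quiet is 16p + 4(1−p); from Confess it is 12p + 16(1−p).
Setting these equal: 12p + 4 = −4p + 16, so p = 3/4.
Therefore the row player plays Confess with probability 1 − 3/4 = 1/4.

1/4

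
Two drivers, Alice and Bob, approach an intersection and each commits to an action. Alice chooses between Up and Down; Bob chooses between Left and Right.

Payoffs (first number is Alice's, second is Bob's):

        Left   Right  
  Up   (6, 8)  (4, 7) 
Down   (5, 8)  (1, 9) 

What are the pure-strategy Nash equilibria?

(Up, Left): Alice gets 6 ≥ 5 from Down, and Bob gets 8 ≥ 7 from Right — Nash equilibrium.
(Up, Right): Bob prefers Left (8 > 7) — not an equilibrium.
(Down, Left): Alice prefers Up (6 > 5); Bob prefers Right (9 > 8) — not an equilibrium.
(Down, Right): Alice prefers Up (4 > 1) — not an equilibrium.

(Up, Left)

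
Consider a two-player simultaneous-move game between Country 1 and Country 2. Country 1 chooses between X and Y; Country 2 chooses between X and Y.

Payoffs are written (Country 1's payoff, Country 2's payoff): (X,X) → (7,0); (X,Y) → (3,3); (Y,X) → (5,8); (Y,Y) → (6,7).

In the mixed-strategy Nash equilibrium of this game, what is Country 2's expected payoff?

First find x, the probability Country 1 plays X, from Country 2's indifference between X and Y: 8(1−x) = 3x + 7(1−x), giving x = 1/4.
Since Country 2 is indifferent in equilibrium, Country 2's expected payoff equals the payoff from either column against (1/4, 3/4). Using X: 8(3/4) = 6.

6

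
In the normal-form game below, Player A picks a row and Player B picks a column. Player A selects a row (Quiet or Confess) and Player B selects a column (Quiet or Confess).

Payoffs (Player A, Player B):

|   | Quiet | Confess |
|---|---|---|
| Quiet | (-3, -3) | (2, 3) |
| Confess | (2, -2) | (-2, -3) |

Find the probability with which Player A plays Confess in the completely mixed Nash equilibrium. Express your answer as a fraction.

6/7

Let r be the probability that Player A plays Quiet. In a completely mixed equilibrium, Player B must be indifferent between Quiet and Confess.
Player B's expected payoff from Quiet is −3r − 2(1−r); from Confess it is 3r − 3(1−r).
Setting these equal: −r − 2 = 6r − 3, so r = 1/7.
Therefore Player A plays Confess with probability 1 − 1/7 = 6/7.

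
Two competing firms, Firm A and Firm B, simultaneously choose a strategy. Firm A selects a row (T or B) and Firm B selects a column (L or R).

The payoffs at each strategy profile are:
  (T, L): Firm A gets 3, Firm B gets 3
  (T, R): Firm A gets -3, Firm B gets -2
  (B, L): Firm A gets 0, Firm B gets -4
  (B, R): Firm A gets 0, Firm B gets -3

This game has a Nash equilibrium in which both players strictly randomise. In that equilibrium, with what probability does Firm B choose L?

Let y be the probability that Firm B plays L. In a completely mixed equilibrium, Firm A must be indifferent between T and B.
Firm A's expected payoff from T is 3y − 3(1−y); from B it is 0.
Setting these equal: 6y − 3 = 0, so y = 1/2.

1/2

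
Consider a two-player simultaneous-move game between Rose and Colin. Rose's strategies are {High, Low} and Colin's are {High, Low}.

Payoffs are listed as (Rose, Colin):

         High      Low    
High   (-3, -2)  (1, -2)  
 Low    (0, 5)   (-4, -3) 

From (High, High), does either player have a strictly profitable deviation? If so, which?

Rose at (High, High) earns -3; deviating to Low yields 0 — a strict improvement.
Colin earns -2; deviating to Low yields -2 — not better.
Only Rose has a strictly profitable deviation.

Rose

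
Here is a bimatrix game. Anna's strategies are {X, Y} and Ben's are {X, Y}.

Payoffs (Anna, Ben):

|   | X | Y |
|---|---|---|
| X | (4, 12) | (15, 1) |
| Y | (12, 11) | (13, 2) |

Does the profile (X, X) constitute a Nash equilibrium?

At (X, X), Anna earns 4; switching to Y would give 12, so Anna would deviate.
Ben earns 12; switching to Y would give 1, so Ben has no profitable deviation.
Since at least one player can profitably deviate, this is not a Nash equilibrium.

No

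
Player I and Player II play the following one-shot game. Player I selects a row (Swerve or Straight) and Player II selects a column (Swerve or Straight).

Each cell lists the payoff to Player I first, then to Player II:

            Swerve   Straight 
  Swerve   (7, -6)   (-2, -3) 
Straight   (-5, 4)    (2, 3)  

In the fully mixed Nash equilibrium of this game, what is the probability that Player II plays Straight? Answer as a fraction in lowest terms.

Let q be the probability that Player II plays Swerve. In a completely mixed equilibrium, Player I must be indifferent between Swerve and Straight.
Player I's expected payoff from Swerve is 7q − 2(1−q); from Straight it is −5q + 2(1−q).
Setting these equal: 9q − 2 = −7q + 2, so q = 1/4.
Therefore Player II plays Straight with probability 1 − 1/4 = 3/4.

3/4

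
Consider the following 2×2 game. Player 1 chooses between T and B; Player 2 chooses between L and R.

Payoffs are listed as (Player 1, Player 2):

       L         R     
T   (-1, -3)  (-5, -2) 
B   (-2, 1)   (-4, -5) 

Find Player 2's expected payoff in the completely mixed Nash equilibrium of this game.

First find x, the probability Player 1 plays T, from Player 2's indifference between L and R: −3x + (1−x) = −2x − 5(1−x), giving x = 6/7.
Since Player 2 is indifferent in equilibrium, Player 2's expected payoff equals the payoff from either column against (6/7, 1/7). Using L: −3(6/7) + (1/7) = -17/7.

-17/7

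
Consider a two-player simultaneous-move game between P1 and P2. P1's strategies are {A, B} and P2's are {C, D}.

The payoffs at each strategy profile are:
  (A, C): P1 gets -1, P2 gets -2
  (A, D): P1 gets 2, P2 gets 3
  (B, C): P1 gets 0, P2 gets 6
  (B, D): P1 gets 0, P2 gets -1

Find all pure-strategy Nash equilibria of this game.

(A, C): P1 prefers B (0 > -1); P2 prefers D (3 > -2) — not an equilibrium.
(A, D): P1 gets 2 ≥ 0 from B, and P2 gets 3 ≥ -2 from C — Nash equilibrium.
(B, C): P1 gets 0 ≥ -1 from A, and P2 gets 6 ≥ -1 from D — Nash equilibrium.
(B, D): P1 prefers A (2 > 0); P2 prefers C (6 > -1) — not an equilibrium.

(A, D) and (B, C)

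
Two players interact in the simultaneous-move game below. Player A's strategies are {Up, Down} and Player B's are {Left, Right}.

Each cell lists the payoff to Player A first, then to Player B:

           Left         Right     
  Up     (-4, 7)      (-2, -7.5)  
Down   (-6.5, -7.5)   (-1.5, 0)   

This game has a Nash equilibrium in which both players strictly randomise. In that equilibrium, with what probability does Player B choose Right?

Let c be the probability that Player B plays Left. In a completely mixed equilibrium, Player A must be indifferent between Up and Down.
Player A's expected payoff from Up is −4c − 2(1−c); from Down it is −6.5c − 1.5(1−c).
Setting these equal: −2c − 2 = −5c − 1.5, so c = 1/6.
Therefore Player B plays Right with probability 1 − 1/6 = 5/6.

5/6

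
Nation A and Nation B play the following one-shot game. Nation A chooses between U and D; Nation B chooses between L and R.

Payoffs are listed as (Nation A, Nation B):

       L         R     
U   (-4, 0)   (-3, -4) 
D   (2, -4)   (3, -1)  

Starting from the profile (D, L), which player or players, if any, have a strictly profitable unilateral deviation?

Nation B

Nation A at (D, L) earns 2; deviating to U yields -4 — not better.
Nation B earns -4; deviating to R yields -1 — a strict improvement.
Only Nation B has a strictly profitable deviation.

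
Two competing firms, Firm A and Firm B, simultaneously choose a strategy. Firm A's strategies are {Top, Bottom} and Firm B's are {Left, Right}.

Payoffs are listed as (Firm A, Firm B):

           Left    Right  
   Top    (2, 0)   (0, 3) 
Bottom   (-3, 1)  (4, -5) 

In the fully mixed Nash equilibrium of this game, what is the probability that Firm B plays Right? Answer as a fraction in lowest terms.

5/9

Let y be the probability that Firm B plays Left. In a completely mixed equilibrium, Firm A must be indifferent between Top and Bottom.
Firm A's expected payoff from Top is 2y; from Bottom it is −3y + 4(1−y).
Setting these equal: 2y = −7y + 4, so y = 4/9.
Therefore Firm B plays Right with probability 1 − 4/9 = 5/9.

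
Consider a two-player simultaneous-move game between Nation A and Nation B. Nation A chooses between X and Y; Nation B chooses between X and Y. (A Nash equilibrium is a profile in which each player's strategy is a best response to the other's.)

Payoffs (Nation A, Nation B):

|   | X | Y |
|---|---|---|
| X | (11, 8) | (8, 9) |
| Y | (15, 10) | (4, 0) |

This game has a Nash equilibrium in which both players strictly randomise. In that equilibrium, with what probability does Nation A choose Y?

1/11

Let p be the probability that Nation A plays X. In a completely mixed equilibrium, Nation B must be indifferent between X and Y.
Nation B's expected payoff from X is 8p + 10(1−p); from Y it is 9p.
Setting these equal: −2p + 10 = 9p, so p = 10/11.
Therefore Nation A plays Y with probability 1 − 10/11 = 1/11.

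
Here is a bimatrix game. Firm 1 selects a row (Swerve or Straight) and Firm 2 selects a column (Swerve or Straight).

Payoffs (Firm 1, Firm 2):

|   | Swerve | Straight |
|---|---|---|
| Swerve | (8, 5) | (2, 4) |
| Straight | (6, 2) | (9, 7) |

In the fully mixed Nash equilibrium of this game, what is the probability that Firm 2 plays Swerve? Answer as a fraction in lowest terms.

7/9

Let y be the probability that Firm 2 plays Swerve. In a completely mixed equilibrium, Firm 1 must be indifferent between Swerve and Straight.
Firm 1's expected payoff from Swerve is 8y + 2(1−y); from Straight it is 6y + 9(1−y).
Setting these equal: 6y + 2 = −3y + 9, so y = 7/9.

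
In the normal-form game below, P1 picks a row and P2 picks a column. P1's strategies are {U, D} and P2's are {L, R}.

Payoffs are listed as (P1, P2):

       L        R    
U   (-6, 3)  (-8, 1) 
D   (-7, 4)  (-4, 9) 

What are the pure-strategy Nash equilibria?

(U, L) and (D, R)

(U, L): P1 gets -6 ≥ -7 from D, and P2 gets 3 ≥ 1 from R — Nash equilibrium.
(U, R): P1 prefers D (-4 > -8); P2 prefers L (3 > 1) — not an equilibrium.
(D, L): P1 prefers U (-6 > -7); P2 prefers R (9 > 4) — not an equilibrium.
(D, R): P1 gets -4 ≥ -8 from U, and P2 gets 9 ≥ 4 from L — Nash equilibrium.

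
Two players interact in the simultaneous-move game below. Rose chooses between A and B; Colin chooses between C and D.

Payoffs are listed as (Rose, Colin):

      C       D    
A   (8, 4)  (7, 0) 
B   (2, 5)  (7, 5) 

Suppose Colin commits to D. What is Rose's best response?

either — both A and B are best responses

Against D, Rose earns 7 from A and 7 from B.
So either strategy is a best response.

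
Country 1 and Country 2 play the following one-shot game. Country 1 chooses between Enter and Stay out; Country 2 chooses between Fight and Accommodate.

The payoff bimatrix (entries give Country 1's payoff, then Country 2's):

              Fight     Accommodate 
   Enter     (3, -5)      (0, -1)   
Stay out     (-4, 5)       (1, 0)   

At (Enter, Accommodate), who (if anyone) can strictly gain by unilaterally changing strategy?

Country 1

Country 1 at (Enter, Accommodate) earns 0; deviating to Stay out yields 1 — a strict improvement.
Country 2 earns -1; deviating to Fight yields -5 — not better.
Only Country 1 has a strictly profitable deviation.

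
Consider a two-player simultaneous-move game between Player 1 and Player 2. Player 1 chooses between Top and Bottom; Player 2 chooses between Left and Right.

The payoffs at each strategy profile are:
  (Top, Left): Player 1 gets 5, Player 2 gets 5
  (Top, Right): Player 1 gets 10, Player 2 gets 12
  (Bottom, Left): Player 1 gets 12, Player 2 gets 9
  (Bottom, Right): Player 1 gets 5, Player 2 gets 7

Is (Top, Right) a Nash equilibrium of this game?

Yes

At (Top, Right), Player 1 earns 10; switching to Bottom would give 5, so Player 1 has no profitable deviation.
Player 2 earns 12; switching to Left would give 5, so Player 2 has no profitable deviation.
Neither player can gain by a unilateral deviation, so this profile is a Nash equilibrium.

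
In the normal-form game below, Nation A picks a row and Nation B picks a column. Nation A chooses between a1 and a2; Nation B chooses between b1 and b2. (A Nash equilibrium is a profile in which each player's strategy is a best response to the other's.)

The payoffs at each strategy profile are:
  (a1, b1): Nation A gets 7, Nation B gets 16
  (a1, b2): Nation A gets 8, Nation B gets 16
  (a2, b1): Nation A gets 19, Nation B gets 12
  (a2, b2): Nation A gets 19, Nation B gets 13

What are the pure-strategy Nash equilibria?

(a2, b2)

(a1, b1): Nation A prefers a2 (19 > 7) — not an equilibrium.
(a1, b2): Nation A prefers a2 (19 > 8) — not an equilibrium.
(a2, b1): Nation B prefers b2 (13 > 12) — not an equilibrium.
(a2, b2): Nation A gets 19 ≥ 8 from a1, and Nation B gets 13 ≥ 12 from b1 — Nash equilibrium.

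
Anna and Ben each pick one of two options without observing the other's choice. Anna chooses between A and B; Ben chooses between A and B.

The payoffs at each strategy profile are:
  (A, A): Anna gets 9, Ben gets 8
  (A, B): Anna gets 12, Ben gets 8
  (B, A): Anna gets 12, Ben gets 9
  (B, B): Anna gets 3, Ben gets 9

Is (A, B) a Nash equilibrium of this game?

Yes

At (A, B), Anna earns 12; switching to B would give 3, so Anna has no profitable deviation.
Ben earns 8; switching to A would give 8, so Ben has no profitable deviation.
Neither player can gain by a unilateral deviation, so this profile is a Nash equilibrium.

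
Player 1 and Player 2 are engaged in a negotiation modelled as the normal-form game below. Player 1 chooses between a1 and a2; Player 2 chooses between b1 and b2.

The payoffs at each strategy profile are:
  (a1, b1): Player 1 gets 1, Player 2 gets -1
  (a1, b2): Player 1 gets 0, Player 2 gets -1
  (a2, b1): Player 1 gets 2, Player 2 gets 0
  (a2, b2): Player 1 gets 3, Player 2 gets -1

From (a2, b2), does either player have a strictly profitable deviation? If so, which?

Player 1 at (a2, b2) earns 3; deviating to a1 yields 0 — not better.
Player 2 earns -1; deviating to b1 yields 0 — a strict improvement.
Only Player 2 has a strictly profitable deviation.

Player 2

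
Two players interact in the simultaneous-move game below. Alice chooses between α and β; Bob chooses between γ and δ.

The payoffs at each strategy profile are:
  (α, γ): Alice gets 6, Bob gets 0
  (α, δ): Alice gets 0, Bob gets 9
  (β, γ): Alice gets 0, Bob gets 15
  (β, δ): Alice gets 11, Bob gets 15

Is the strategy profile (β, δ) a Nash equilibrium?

At (β, δ), Alice earns 11; switching to α would give 0, so Alice has no profitable deviation.
Bob earns 15; switching to γ would give 15, so Bob has no profitable deviation.
Neither player can gain by a unilateral deviation, so this profile is a Nash equilibrium.

Yes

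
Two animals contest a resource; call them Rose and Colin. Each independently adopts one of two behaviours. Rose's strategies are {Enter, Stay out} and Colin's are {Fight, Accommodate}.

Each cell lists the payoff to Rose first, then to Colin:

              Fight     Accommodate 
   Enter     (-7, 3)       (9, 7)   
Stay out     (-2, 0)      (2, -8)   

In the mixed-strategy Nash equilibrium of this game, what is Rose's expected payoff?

First find y, the probability Colin plays Fight, from Rose's indifference between Enter and Stay out: −7y + 9(1−y) = −2y + 2(1−y), giving y = 7/12.
Since Rose is indifferent in equilibrium, Rose's expected payoff equals the payoff from either row against (7/12, 5/12). Using Enter: −7(7/12) + 9(5/12) = -1/3.

-1/3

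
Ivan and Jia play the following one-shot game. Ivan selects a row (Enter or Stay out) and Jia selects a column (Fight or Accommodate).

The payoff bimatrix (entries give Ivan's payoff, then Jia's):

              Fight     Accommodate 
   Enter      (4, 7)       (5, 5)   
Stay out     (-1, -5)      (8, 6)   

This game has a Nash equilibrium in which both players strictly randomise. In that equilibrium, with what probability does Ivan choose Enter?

Let p be the probability that Ivan plays Enter. In a completely mixed equilibrium, Jia must be indifferent between Fight and Accommodate.
Jia's expected payoff from Fight is 7p − 5(1−p); from Accommodate it is 5p + 6(1−p).
Setting these equal: 12p − 5 = −p + 6, so p = 11/13.

11/13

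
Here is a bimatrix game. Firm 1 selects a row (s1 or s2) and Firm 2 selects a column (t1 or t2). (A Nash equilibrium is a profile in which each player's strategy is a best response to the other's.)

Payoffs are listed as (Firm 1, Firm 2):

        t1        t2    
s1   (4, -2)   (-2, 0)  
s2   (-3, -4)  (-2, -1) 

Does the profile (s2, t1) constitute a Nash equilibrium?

No

At (s2, t1), Firm 1 earns -3; switching to s1 would give 4, so Firm 1 would deviate.
Firm 2 earns -4; switching to t2 would give -1, so Firm 2 would deviate.
Since at least one player can profitably deviate, this is not a Nash equilibrium.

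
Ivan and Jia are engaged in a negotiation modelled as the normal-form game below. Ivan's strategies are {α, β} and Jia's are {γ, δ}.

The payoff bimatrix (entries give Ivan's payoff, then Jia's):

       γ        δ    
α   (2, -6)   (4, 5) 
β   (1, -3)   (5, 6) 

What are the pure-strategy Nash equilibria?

(α, γ): Jia prefers δ (5 > -6) — not an equilibrium.
(α, δ): Ivan prefers β (5 > 4) — not an equilibrium.
(β, γ): Ivan prefers α (2 > 1); Jia prefers δ (6 > -3) — not an equilibrium.
(β, δ): Ivan gets 5 ≥ 4 from α, and Jia gets 6 ≥ -3 from γ — Nash equilibrium.

(β, δ)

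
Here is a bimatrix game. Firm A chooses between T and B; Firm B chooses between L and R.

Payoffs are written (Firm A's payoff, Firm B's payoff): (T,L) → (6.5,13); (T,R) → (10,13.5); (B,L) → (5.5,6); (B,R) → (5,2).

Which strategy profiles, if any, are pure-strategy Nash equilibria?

(T, L): Firm B prefers R (13.5 > 13) — not an equilibrium.
(T, R): Firm A gets 10 ≥ 5 from B, and Firm B gets 13.5 ≥ 13 from L — Nash equilibrium.
(B, L): Firm A prefers T (6.5 > 5.5) — not an equilibrium.
(B, R): Firm A prefers T (10 > 5); Firm B prefers L (6 > 2) — not an equilibrium.

(T, R)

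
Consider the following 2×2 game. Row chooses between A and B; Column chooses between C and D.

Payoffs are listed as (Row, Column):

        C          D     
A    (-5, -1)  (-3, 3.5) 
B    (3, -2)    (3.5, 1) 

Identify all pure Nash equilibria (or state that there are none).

(B, D)

(A, C): Row prefers B (3 > -5); Column prefers D (3.5 > -1) — not an equilibrium.
(A, D): Row prefers B (3.5 > -3) — not an equilibrium.
(B, C): Column prefers D (1 > -2) — not an equilibrium.
(B, D): Row gets 3.5 ≥ -3 from A, and Column gets 1 ≥ -2 from C — Nash equilibrium.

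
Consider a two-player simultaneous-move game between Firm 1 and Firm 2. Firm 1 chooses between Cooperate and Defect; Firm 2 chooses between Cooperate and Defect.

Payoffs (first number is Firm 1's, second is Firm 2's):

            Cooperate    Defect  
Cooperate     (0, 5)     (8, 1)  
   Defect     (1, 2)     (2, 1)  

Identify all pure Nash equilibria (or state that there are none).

(Cooperate, Cooperate): Firm 1 prefers Defect (1 > 0) — not an equilibrium.
(Cooperate, Defect): Firm 2 prefers Cooperate (5 > 1) — not an equilibrium.
(Defect, Cooperate): Firm 1 gets 1 ≥ 0 from Cooperate, and Firm 2 gets 2 ≥ 1 from Defect — Nash equilibrium.
(Defect, Defect): Firm 1 prefers Cooperate (8 > 2); Firm 2 prefers Cooperate (2 > 1) — not an equilibrium.

(Defect, Cooperate)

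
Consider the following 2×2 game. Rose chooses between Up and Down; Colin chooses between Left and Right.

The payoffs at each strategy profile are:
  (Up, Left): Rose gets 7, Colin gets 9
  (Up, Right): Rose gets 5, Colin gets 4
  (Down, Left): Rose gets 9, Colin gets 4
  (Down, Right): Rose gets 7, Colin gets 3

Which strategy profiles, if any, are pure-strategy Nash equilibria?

(Down, Left)

(Up, Left): Rose prefers Down (9 > 7) — not an equilibrium.
(Up, Right): Rose prefers Down (7 > 5); Colin prefers Left (9 > 4) — not an equilibrium.
(Down, Left): Rose gets 9 ≥ 7 from Up, and Colin gets 4 ≥ 3 from Right — Nash equilibrium.
(Down, Right): Colin prefers Left (4 > 3) — not an equilibrium.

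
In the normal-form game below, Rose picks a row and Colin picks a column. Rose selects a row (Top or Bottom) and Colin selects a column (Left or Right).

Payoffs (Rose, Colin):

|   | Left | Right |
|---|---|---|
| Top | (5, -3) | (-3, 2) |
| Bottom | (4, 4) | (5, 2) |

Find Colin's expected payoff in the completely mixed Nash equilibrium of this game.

First find x, the probability Rose plays Top, from Colin's indifference between Left and Right: −3x + 4(1−x) = 2x + 2(1−x), giving x = 2/7.
Since Colin is indifferent in equilibrium, Colin's expected payoff equals the payoff from either column against (2/7, 5/7). Using Left: −3(2/7) + 4(5/7) = 2.

2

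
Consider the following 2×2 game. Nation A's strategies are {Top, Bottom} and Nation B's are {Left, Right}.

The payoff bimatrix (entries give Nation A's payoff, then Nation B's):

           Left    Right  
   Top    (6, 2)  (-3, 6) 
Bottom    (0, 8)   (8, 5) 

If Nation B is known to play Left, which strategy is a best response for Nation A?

Top

Against Left, Nation A earns 6 from Top and 0 from Bottom.
So Top is the best response.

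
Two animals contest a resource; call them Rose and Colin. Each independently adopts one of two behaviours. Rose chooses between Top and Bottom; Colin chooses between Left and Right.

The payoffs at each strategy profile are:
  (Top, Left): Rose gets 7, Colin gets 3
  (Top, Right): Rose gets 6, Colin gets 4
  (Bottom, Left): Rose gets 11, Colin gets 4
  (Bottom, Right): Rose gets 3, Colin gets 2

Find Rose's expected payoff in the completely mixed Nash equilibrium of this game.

45/7

First find y, the probability Colin plays Left, from Rose's indifference between Top and Bottom: 7y + 6(1−y) = 11y + 3(1−y), giving y = 3/7.
Since Rose is indifferent in equilibrium, Rose's expected payoff equals the payoff from either row against (3/7, 4/7). Using Top: 7(3/7) + 6(4/7) = 45/7.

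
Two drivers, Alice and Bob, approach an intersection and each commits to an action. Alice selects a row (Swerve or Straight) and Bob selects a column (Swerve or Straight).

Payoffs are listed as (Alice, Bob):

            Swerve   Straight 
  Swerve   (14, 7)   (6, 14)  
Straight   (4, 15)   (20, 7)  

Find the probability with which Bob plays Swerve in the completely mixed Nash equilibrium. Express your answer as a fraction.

7/12

Let c be the probability that Bob plays Swerve. In a completely mixed equilibrium, Alice must be indifferent between Swerve and Straight.
Alice's expected payoff from Swerve is 14c + 6(1−c); from Straight it is 4c + 20(1−c).
Setting these equal: 8c + 6 = −16c + 20, so c = 7/12.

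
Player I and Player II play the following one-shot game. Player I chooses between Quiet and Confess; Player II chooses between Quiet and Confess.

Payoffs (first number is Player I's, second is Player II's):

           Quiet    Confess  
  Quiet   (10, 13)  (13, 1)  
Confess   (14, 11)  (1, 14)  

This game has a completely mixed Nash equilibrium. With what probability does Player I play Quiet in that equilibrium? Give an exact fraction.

Let x be the probability that Player I plays Quiet. In a completely mixed equilibrium, Player II must be indifferent between Quiet and Confess.
Player II's expected payoff from Quiet is 13x + 11(1−x); from Confess it is x + 14(1−x).
Setting these equal: 2x + 11 = −13x + 14, so x = 1/5.

1/5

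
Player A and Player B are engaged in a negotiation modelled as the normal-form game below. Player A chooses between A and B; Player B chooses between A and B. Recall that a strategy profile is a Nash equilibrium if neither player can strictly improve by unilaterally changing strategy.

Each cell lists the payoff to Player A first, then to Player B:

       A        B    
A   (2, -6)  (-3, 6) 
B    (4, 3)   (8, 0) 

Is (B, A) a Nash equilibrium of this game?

At (B, A), Player A earns 4; switching to A would give 2, so Player A has no profitable deviation.
Player B earns 3; switching to B would give 0, so Player B has no profitable deviation.
Neither player can gain by a unilateral deviation, so this profile is a Nash equilibrium.

Yes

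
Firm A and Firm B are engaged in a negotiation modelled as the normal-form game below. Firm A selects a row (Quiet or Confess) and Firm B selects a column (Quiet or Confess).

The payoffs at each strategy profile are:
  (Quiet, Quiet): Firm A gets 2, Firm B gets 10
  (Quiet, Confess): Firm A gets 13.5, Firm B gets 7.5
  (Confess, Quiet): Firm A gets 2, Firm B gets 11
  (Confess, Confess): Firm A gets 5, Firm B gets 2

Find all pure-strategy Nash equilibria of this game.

(Quiet, Quiet): Firm A gets 2 ≥ 2 from Confess, and Firm B gets 10 ≥ 7.5 from Confess — Nash equilibrium.
(Quiet, Confess): Firm B prefers Quiet (10 > 7.5) — not an equilibrium.
(Confess, Quiet): Firm A gets 2 ≥ 2 from Quiet, and Firm B gets 11 ≥ 2 from Confess — Nash equilibrium.
(Confess, Confess): Firm A prefers Quiet (13.5 > 5); Firm B prefers Quiet (11 > 2) — not an equilibrium.

(Quiet, Quiet) and (Confess, Quiet)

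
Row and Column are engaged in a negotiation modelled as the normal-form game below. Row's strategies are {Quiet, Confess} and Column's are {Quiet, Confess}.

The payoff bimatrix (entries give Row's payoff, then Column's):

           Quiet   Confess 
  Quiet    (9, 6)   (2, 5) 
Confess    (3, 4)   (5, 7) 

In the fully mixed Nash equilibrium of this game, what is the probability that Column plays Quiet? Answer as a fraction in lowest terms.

Let q be the probability that Column plays Quiet. In a completely mixed equilibrium, Row must be indifferent between Quiet and Confess.
Row's expected payoff from Quiet is 9q + 2(1−q); from Confess it is 3q + 5(1−q).
Setting these equal: 7q + 2 = −2q + 5, so q = 1/3.

1/3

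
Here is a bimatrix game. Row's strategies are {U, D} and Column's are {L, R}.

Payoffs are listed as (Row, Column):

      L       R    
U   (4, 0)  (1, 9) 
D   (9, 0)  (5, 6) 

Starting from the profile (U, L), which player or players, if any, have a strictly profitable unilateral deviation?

Both

Row at (U, L) earns 4; deviating to D yields 9 — a strict improvement.
Column earns 0; deviating to R yields 9 — a strict improvement.
Both Row and Column have strictly profitable deviations.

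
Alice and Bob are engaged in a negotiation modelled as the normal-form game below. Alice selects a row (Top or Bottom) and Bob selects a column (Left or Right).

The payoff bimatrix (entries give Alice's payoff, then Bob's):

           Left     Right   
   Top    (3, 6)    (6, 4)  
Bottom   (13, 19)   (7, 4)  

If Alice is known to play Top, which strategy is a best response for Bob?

Against Top, Bob earns 6 from Left and 4 from Right.
So Left is the best response.

Left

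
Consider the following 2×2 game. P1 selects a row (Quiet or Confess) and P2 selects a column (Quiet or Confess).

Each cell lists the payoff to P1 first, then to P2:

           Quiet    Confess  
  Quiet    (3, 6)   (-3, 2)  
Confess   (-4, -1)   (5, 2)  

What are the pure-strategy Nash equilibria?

(Quiet, Quiet): P1 gets 3 ≥ -4 from Confess, and P2 gets 6 ≥ 2 from Confess — Nash equilibrium.
(Quiet, Confess): P1 prefers Confess (5 > -3); P2 prefers Quiet (6 > 2) — not an equilibrium.
(Confess, Quiet): P1 prefers Quiet (3 > -4); P2 prefers Confess (2 > -1) — not an equilibrium.
(Confess, Confess): P1 gets 5 ≥ -3 from Quiet, and P2 gets 2 ≥ -1 from Quiet — Nash equilibrium.

(Quiet, Quiet) and (Confess, Confess)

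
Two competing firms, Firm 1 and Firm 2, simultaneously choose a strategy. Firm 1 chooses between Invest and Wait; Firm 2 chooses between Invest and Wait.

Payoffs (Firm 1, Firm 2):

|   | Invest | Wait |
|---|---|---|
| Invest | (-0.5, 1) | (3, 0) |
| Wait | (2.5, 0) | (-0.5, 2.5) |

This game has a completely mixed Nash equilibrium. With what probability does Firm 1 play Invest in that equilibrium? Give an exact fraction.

5/7

Let p be the probability that Firm 1 plays Invest. In a completely mixed equilibrium, Firm 2 must be indifferent between Invest and Wait.
Firm 2's expected payoff from Invest is p; from Wait it is 2.5(1−p).
Setting these equal: p = −2.5p + 2.5, so p = 5/7.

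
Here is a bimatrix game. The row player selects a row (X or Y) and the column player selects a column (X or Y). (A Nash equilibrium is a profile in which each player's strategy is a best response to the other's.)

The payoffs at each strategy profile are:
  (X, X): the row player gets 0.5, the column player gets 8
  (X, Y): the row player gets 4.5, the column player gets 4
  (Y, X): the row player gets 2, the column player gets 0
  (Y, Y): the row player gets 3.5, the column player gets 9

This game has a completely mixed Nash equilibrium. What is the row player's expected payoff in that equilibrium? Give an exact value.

29/10

First find y, the probability the column player plays X, from the row player's indifference between X and Y: 0.5y + 4.5(1−y) = 2y + 3.5(1−y), giving y = 2/5.
Since the row player is indifferent in equilibrium, the row player's expected payoff equals the payoff from either row against (2/5, 3/5). Using X: 0.5(2/5) + 4.5(3/5) = 29/10.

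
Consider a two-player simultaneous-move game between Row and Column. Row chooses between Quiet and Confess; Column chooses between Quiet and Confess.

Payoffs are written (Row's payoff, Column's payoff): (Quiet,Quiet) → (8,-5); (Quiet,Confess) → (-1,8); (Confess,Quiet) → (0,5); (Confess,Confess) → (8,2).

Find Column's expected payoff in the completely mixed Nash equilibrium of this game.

First find p, the probability Row plays Quiet, from Column's indifference between Quiet and Confess: −5p + 5(1−p) = 8p + 2(1−p), giving p = 3/16.
Since Column is indifferent in equilibrium, Column's expected payoff equals the payoff from either column against (3/16, 13/16). Using Quiet: −5(3/16) + 5(13/16) = 25/8.

25/8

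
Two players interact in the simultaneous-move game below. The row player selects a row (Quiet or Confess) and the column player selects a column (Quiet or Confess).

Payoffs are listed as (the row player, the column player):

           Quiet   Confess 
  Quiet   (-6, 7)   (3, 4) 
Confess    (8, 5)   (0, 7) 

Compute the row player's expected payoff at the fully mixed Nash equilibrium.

24/17

First find q, the probability the column player plays Quiet, from the row player's indifference between Quiet and Confess: −6q + 3(1−q) = 8q, giving q = 3/17.
Since the row player is indifferent in equilibrium, the row player's expected payoff equals the payoff from either row against (3/17, 14/17). Using Quiet: −6(3/17) + 3(14/17) = 24/17.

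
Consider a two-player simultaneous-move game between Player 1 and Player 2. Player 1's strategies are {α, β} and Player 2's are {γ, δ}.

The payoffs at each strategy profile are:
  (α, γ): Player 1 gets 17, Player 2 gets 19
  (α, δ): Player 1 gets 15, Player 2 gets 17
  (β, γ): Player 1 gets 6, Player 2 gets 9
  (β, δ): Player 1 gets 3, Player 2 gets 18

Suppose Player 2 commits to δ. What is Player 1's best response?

Against δ, Player 1 earns 15 from α and 3 from β.
So α is the best response.

α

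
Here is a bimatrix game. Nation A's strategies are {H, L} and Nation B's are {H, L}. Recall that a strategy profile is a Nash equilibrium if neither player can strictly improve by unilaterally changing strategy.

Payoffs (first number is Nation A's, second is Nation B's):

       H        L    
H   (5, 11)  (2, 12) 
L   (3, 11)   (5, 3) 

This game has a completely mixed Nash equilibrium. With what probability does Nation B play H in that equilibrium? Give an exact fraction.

Let q be the probability that Nation B plays H. In a completely mixed equilibrium, Nation A must be indifferent between H and L.
Nation A's expected payoff from H is 5q + 2(1−q); from L it is 3q + 5(1−q).
Setting these equal: 3q + 2 = −2q + 5, so q = 3/5.

3/5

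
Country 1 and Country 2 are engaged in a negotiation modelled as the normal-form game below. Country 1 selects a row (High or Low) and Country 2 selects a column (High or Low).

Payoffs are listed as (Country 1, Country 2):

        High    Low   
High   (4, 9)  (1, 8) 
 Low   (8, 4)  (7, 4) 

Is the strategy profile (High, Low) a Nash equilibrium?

At (High, Low), Country 1 earns 1; switching to Low would give 7, so Country 1 would deviate.
Country 2 earns 8; switching to High would give 9, so Country 2 would deviate.
Since at least one player can profitably deviate, this is not a Nash equilibrium.

No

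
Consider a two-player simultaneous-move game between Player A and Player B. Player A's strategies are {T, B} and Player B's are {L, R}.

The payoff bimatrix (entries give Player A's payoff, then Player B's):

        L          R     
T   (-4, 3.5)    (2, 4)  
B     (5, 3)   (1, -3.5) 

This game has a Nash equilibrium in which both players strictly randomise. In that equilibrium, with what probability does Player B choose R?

Let y be the probability that Player B plays L. In a completely mixed equilibrium, Player A must be indifferent between T and B.
Player A's expected payoff from T is −4y + 2(1−y); from B it is 5y + (1−y).
Setting these equal: −6y + 2 = 4y + 1, so y = 1/10.
Therefore Player B plays R with probability 1 − 1/10 = 9/10.

9/10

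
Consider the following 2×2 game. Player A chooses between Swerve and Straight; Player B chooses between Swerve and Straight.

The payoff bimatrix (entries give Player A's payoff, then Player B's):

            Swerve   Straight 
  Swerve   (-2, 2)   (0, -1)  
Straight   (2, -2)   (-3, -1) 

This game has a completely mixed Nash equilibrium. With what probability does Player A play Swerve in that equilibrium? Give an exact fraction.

1/4

Let p be the probability that Player A plays Swerve. In a completely mixed equilibrium, Player B must be indifferent between Swerve and Straight.
Player B's expected payoff from Swerve is 2p − 2(1−p); from Straight it is −p − (1−p).
Setting these equal: 4p − 2 = -1, so p = 1/4.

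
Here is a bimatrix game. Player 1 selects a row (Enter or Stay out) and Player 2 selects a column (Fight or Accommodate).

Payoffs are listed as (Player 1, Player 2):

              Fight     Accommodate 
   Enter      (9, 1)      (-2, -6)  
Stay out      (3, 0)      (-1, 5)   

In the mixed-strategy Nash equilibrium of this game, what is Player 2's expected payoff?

First find p, the probability Player 1 plays Enter, from Player 2's indifference between Fight and Accommodate: p = −6p + 5(1−p), giving p = 5/12.
Since Player 2 is indifferent in equilibrium, Player 2's expected payoff equals the payoff from either column against (5/12, 7/12). Using Fight: (5/12) = 5/12.

5/12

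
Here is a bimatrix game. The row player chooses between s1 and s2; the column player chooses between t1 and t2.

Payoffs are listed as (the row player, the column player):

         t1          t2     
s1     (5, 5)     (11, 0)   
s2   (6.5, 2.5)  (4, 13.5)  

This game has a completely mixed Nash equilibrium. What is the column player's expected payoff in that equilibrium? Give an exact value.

First find p, the probability the row player plays s1, from the column player's indifference between t1 and t2: 5p + 2.5(1−p) = 13.5(1−p), giving p = 11/16.
Since the column player is indifferent in equilibrium, the column player's expected payoff equals the payoff from either column against (11/16, 5/16). Using t1: 5(11/16) + 2.5(5/16) = 135/32.

135/32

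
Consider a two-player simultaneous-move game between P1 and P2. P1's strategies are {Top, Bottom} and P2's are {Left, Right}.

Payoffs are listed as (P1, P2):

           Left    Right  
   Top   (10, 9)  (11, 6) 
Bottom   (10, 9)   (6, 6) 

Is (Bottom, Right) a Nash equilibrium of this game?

At (Bottom, Right), P1 earns 6; switching to Top would give 11, so P1 would deviate.
P2 earns 6; switching to Left would give 9, so P2 would deviate.
Since at least one player can profitably deviate, this is not a Nash equilibrium.

No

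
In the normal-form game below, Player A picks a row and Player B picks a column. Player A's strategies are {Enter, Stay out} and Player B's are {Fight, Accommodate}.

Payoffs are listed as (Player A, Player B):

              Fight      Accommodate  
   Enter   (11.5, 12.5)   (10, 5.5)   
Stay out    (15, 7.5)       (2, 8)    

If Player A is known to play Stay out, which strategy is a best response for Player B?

Against Stay out, Player B earns 7.5 from Fight and 8 from Accommodate.
So Accommodate is the best response.

Accommodate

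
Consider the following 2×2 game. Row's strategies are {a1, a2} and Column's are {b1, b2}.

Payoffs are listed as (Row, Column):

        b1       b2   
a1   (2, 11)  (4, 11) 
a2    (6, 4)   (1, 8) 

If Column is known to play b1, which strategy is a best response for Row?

a2

Against b1, Row earns 2 from a1 and 6 from a2.
So a2 is the best response.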